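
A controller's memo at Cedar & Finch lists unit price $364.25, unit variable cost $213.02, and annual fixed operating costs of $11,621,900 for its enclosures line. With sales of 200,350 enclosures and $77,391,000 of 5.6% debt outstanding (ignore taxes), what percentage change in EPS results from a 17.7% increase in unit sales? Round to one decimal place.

Contribution at this volume is 200,350 × $151.23 = $30,298,930.50.
Operating income = contribution − fixed costs = $30,298,930.50 − $11,621,900 = $18,677,030.50.
After interest of $4,333,896.00, pre-tax earnings = $14,343,134.50.
Degree of combined leverage = contribution ÷ (EBIT − I) = $30,298,930.50 ÷ $14,343,134.50 = 2.1124.
EPS therefore changes by 2.1124 × (+17.7%) = +37.4%.

+37.4%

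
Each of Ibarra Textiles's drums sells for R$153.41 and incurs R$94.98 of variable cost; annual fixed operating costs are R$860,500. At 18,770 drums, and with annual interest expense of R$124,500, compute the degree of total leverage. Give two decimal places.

Total contribution margin = 18,770 × R$58.43 = R$1,096,731.10.
EBIT = R$1,096,731.10 − R$860,500 = R$236,231.10. Interest = R$124,500.00, so EBIT − I = R$111,731.10.
Degree of total leverage = total CM / (EBIT − interest) = R$1,096,731.10 / R$111,731.10 = 9.8158.

9.82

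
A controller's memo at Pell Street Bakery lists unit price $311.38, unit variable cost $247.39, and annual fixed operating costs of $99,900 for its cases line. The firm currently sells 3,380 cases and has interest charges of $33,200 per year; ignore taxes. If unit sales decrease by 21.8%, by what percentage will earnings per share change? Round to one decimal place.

-56.7%

At 3,380 units, contribution = 3,380 × $63.99 = $216,286.20.
Subtracting fixed costs: EBIT = $216,286.20 − $99,900 = $116,386.20.
Interest = $33,200.00, so EBIT − I = $83,186.20.
DCL = total CM / (EBIT − I) = $216,286.20 / $83,186.20 = 2.6000.
%ΔEPS = DCL × %ΔSales = 2.6000 × -21.8% = -56.7%.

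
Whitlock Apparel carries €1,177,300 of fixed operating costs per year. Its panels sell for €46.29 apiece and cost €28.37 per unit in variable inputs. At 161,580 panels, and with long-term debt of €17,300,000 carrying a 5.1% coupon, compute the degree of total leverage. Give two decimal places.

At 161,580 units, contribution = 161,580 × €17.92 = €2,895,513.60.
Subtracting fixed costs: EBIT = €2,895,513.60 − €1,177,300 = €1,718,213.60. Interest = €882,300.00.
DOL = €2,895,513.60 ÷ €1,718,213.60 = 1.6852; DFL = €1,718,213.60 ÷ €835,913.60 = 2.0555.
Combined leverage = 1.6852 × 2.0555 = 3.4639.

3.46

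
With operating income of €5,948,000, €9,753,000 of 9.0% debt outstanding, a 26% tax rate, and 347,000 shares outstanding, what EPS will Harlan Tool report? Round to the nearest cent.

€10.81

Pre-tax income = €5,948,000 − €877,770.00 = €5,070,230.00.
Net income = €5,070,230.00 × (1 − 0.26) = €3,751,970.20.
Per share: €3,751,970.20 / 347,000 shares = €10.81.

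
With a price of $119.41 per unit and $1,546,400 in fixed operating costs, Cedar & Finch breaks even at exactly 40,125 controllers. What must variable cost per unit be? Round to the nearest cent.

$80.87

At break-even, FC = Q × (P − VC), so P − VC = $1,546,400 ÷ 40,125 = $38.5396.
Hence VC = price − CM = $119.41 − $38.5396 = $80.87.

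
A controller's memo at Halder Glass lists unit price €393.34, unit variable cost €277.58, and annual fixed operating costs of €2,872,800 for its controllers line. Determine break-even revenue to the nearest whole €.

€9,761,465

CM per unit = €393.34 − €277.58 = €115.76; CM ratio = €115.76 / €393.34 = 0.2943.
Break-even revenue = fixed costs × price ÷ CM = €2,872,800 × €393.34 ÷ €115.76 = €9,761,465.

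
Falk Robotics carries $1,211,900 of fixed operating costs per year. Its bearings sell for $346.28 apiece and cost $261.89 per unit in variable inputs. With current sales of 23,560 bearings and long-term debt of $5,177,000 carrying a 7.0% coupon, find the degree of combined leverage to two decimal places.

4.80

Total contribution margin = 23,560 × $84.39 = $1,988,228.40.
Subtracting fixed costs: EBIT = $1,988,228.40 − $1,211,900 = $776,328.40. Interest = $362,390.00, so EBIT − I = $413,938.40.
DCL = contribution ÷ (EBIT − I) = $1,988,228.40 ÷ $413,938.40 = 4.8032.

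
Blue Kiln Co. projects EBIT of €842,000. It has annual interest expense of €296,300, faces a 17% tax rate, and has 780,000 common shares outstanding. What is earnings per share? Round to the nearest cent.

€0.58

Interest = €296,300.00, so EBT = €842,000 − €296,300.00 = €545,700.00.
Net income = €545,700.00 × (1 − 0.17) = €452,931.00.
EPS = €452,931.00 ÷ 780,000 = €0.58.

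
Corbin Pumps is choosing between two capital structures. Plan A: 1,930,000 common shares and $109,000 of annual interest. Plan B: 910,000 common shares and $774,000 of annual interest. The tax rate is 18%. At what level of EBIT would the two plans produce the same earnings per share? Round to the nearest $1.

Set EPS_A = EPS_B: (EBIT − $109,000)(1 − 0.18) ÷ 1,930,000 = (EBIT − $774,000)(1 − 0.18) ÷ 910,000.
The (1 − t) factor cancels: (EBIT − 109,000) × 910,000 = (EBIT − 774,000) × 1,930,000.
Solving, EBIT = (774,000·1,930,000 − 109,000·910,000) / (1,930,000 − 910,000) = 1,394,630,000,000 / 1,020,000 = 1,367,284.31.

$1,367,284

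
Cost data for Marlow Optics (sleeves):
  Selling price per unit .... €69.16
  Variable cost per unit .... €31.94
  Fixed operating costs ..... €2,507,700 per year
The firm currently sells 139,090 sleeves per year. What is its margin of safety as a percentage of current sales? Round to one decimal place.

Unit CM = price − variable cost = €69.16 − €31.94 = €37.22. Break-even units = €2,507,700 ÷ €37.22 = 67,375.07; break-even revenue = 67,375.07 × €69.16 = €4,659,659.65.
Actual sales revenue = 139,090 × €69.16 = €9,619,464.40.
Margin of safety = (€9,619,464.40 − €4,659,659.65) ÷ €9,619,464.40 = 51.6%.

51.6%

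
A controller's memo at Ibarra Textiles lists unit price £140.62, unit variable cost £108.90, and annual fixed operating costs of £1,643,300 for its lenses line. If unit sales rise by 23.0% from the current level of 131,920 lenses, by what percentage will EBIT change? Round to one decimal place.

Contribution at this volume is 131,920 × £31.72 = £4,184,502.40.
EBIT = £4,184,502.40 − £1,643,300 = £2,541,202.40.
DOL = contribution ÷ EBIT = £4,184,502.40 ÷ £2,541,202.40 = 1.6467.
Operating income changes by 1.6467 × +23.0% = +37.9%.

+37.9%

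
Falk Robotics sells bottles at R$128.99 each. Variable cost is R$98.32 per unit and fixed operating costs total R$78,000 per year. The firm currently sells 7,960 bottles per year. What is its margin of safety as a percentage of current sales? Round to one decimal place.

68.1%

Unit CM = price − variable cost = R$128.99 − R$98.32 = R$30.67. Break-even units = R$78,000 ÷ R$30.67 = 2,543.20; break-even revenue = 2,543.20 × R$128.99 = R$328,047.60.
Actual sales revenue = 7,960 × R$128.99 = R$1,026,760.40.
Margin of safety = (R$1,026,760.40 − R$328,047.60) ÷ R$1,026,760.40 = 68.1%.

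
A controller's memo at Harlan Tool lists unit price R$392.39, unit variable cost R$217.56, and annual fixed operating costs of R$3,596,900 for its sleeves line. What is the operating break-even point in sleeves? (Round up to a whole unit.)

20,574 sleeves

Contribution margin per unit = R$392.39 − R$217.56 = R$174.83.
Units to break even: R$3,596,900 ÷ R$174.83 = 20,573.70, rounded up to 20,574.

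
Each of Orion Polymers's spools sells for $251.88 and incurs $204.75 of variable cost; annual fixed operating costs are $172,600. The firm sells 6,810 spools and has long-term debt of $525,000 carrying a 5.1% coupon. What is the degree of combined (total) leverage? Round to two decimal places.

At 6,810 units, contribution = 6,810 × $47.13 = $320,955.30.
Subtracting fixed costs: EBIT = $320,955.30 − $172,600 = $148,355.30. Interest = $26,775.00.
DOL = $320,955.30 ÷ $148,355.30 = 2.1634; DFL = $148,355.30 ÷ $121,580.30 = 1.2202.
Combined leverage = 2.1634 × 1.2202 = 2.6398.

2.64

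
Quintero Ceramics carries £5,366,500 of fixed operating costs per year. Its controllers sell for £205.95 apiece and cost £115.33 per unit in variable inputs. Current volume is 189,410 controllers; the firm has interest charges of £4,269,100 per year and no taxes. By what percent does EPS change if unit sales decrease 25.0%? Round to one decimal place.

Total contribution margin = 189,410 × £90.62 = £17,164,334.20.
Subtracting fixed costs: EBIT = £17,164,334.20 − £5,366,500 = £11,797,834.20.
Interest = £4,269,100.00, so EBIT − I = £7,528,734.20.
Degree of combined leverage = contribution ÷ (EBIT − I) = £17,164,334.20 ÷ £7,528,734.20 = 2.2798.
%ΔEPS = DCL × %ΔSales = 2.2798 × -25.0% = -57.0%.

-57.0%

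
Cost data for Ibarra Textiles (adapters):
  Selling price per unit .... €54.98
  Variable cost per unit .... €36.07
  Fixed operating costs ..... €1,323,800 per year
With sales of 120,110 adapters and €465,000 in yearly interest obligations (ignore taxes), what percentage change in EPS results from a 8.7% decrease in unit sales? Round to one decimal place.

-41.0%

Total contribution margin = 120,110 × €18.91 = €2,271,280.10.
Subtracting fixed costs: EBIT = €2,271,280.10 − €1,323,800 = €947,480.10.
After interest of €465,000.00, pre-tax earnings = €482,480.10.
Degree of combined leverage = contribution ÷ (EBIT − I) = €2,271,280.10 ÷ €482,480.10 = 4.7075.
%ΔEPS = DCL × %ΔSales = 4.7075 × -8.7% = -41.0%.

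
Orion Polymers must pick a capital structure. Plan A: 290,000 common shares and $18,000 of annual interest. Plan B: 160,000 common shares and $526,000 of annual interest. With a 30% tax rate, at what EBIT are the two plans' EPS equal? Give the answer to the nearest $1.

Set EPS_A = EPS_B: (EBIT − $18,000)(1 − 0.30) ÷ 290,000 = (EBIT − $526,000)(1 − 0.30) ÷ 160,000.
Cancelling (1 − t) and cross-multiplying: 160,000·(EBIT − 18,000) = 290,000·(EBIT − 526,000).
EBIT × (290,000 − 160,000) = 526,000 × 290,000 − 18,000 × 160,000 = 149,660,000,000, so EBIT = 149,660,000,000 ÷ 130,000 = 1,151,230.77.

$1,151,231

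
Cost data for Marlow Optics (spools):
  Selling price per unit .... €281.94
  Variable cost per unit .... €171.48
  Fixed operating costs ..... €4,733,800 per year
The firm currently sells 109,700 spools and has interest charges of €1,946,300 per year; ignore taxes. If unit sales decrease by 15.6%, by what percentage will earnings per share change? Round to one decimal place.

Contribution at this volume is 109,700 × €110.46 = €12,117,462.00.
Operating income = contribution − fixed costs = €12,117,462.00 − €4,733,800 = €7,383,662.00.
Interest = €1,946,300.00, so EBIT − I = €5,437,362.00.
Degree of combined leverage = contribution ÷ (EBIT − I) = €12,117,462.00 ÷ €5,437,362.00 = 2.2286.
EPS therefore changes by 2.2286 × (-15.6%) = -34.8%.

-34.8%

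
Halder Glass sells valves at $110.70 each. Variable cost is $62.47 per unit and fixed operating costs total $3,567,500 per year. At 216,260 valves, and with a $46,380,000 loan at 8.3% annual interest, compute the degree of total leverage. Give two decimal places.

3.46

Contribution at this volume is 216,260 × $48.23 = $10,430,219.80.
Subtracting fixed costs: EBIT = $10,430,219.80 − $3,567,500 = $6,862,719.80. Interest = $3,849,540.00, so EBIT − I = $3,013,179.80.
Degree of total leverage = total CM / (EBIT − interest) = $10,430,219.80 / $3,013,179.80 = 3.4615.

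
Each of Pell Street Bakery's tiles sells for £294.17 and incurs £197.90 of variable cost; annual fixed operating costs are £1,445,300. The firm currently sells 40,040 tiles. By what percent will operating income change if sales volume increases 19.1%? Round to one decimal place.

+30.6%

Total contribution margin = 40,040 × £96.27 = £3,854,650.80.
EBIT = £3,854,650.80 − £1,445,300 = £2,409,350.80.
Degree of operating leverage = £3,854,650.80 / £2,409,350.80 = 1.5999.
So EBIT moves 1.5999 × (+19.1%) = +30.6%.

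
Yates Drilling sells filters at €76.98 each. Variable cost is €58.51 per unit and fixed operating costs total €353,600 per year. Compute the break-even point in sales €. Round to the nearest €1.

Contribution margin per unit = €76.98 − €58.51 = €18.47, a CM ratio of €18.47 ÷ €76.98 = 0.2399.
Break-even sales = FC ÷ CM ratio = €353,600 × €76.98 / €18.47 = €1,473,748.

€1,473,748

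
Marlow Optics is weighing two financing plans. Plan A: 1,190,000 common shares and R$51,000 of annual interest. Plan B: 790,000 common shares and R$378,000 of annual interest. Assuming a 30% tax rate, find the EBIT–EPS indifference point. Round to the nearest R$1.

R$1,023,825

At indifference, (EBIT − 51,000)(1 − t)/1,190,000 = (EBIT − 378,000)(1 − t)/790,000.
Cancelling (1 − t) and cross-multiplying: 790,000·(EBIT − 51,000) = 1,190,000·(EBIT − 378,000).
EBIT × (1,190,000 − 790,000) = 378,000 × 1,190,000 − 51,000 × 790,000 = 409,530,000,000, so EBIT = 409,530,000,000 ÷ 400,000 = 1,023,825.00.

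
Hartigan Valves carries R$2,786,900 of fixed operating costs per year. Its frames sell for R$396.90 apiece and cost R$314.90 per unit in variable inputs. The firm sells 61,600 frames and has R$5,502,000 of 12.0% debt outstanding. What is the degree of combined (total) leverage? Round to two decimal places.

At 61,600 units, contribution = 61,600 × R$82.00 = R$5,051,200.00.
EBIT = R$5,051,200.00 − R$2,786,900 = R$2,264,300.00. Interest = R$660,240.00.
DOL = R$5,051,200.00 ÷ R$2,264,300.00 = 2.2308; DFL = R$2,264,300.00 ÷ R$1,604,060.00 = 1.4116.
DCL = DOL × DFL = 2.2308 × 1.4116 = 3.1490.

3.15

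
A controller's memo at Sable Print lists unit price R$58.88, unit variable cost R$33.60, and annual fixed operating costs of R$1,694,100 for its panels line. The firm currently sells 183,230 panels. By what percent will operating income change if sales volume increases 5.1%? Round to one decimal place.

+8.0%

At 183,230 units, contribution = 183,230 × R$25.28 = R$4,632,054.40.
EBIT = R$4,632,054.40 − R$1,694,100 = R$2,937,954.40.
Degree of operating leverage = R$4,632,054.40 / R$2,937,954.40 = 1.5766.
So EBIT moves 1.5766 × (+5.1%) = +8.0%.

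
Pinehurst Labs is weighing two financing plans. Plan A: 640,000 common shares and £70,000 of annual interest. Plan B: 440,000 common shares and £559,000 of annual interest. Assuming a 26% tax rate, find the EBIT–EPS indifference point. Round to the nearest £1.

£1,634,800

At indifference, (EBIT − 70,000)(1 − t)/640,000 = (EBIT − 559,000)(1 − t)/440,000.
The (1 − t) factor cancels: (EBIT − 70,000) × 440,000 = (EBIT − 559,000) × 640,000.
EBIT × (640,000 − 440,000) = 559,000 × 640,000 − 70,000 × 440,000 = 326,960,000,000, so EBIT = 326,960,000,000 ÷ 200,000 = 1,634,800.00.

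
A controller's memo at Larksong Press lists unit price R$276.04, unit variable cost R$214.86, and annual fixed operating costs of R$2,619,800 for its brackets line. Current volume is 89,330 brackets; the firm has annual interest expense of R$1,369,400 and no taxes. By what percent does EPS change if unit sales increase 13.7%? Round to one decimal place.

Total contribution margin = 89,330 × R$61.18 = R$5,465,209.40.
Operating income = contribution − fixed costs = R$5,465,209.40 − R$2,619,800 = R$2,845,409.40.
After interest of R$1,369,400.00, pre-tax earnings = R$1,476,009.40.
Degree of combined leverage = contribution ÷ (EBIT − I) = R$5,465,209.40 ÷ R$1,476,009.40 = 3.7027.
%ΔEPS = DCL × %ΔSales = 3.7027 × +13.7% = +50.7%.

+50.7%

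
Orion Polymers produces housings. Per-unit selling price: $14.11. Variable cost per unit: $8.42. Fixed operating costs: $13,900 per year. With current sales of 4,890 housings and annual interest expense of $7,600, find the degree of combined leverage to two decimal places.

4.40

Total contribution margin = 4,890 × $5.69 = $27,824.10.
Subtracting fixed costs: EBIT = $27,824.10 − $13,900 = $13,924.10. Interest = $7,600.00, so EBIT − I = $6,324.10.
Degree of total leverage = total CM / (EBIT − interest) = $27,824.10 / $6,324.10 = 4.3997.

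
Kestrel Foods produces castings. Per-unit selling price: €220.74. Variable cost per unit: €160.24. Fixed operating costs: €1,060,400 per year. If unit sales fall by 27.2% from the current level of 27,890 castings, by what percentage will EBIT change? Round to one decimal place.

Contribution at this volume is 27,890 × €60.50 = €1,687,345.00.
EBIT = €1,687,345.00 − €1,060,400 = €626,945.00.
DOL = contribution ÷ EBIT = €1,687,345.00 ÷ €626,945.00 = 2.6914.
%ΔEBIT = DOL × %ΔSales = 2.6914 × -27.2% = -73.2%.

-73.2%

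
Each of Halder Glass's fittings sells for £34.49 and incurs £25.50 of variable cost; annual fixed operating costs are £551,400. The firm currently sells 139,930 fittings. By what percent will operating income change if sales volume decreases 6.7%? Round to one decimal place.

Total contribution margin = 139,930 × £8.99 = £1,257,970.70.
Operating income = contribution − fixed costs = £1,257,970.70 − £551,400 = £706,570.70.
DOL = contribution ÷ EBIT = £1,257,970.70 ÷ £706,570.70 = 1.7804.
Operating income changes by 1.7804 × -6.7% = -11.9%.

-11.9%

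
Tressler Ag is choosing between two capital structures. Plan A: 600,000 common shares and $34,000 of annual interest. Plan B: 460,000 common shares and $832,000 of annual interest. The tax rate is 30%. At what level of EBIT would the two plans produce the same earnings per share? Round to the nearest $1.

$3,454,000

Set EPS_A = EPS_B: (EBIT − $34,000)(1 − 0.30) ÷ 600,000 = (EBIT − $832,000)(1 − 0.30) ÷ 460,000.
The (1 − t) factor cancels: (EBIT − 34,000) × 460,000 = (EBIT − 832,000) × 600,000.
Solving, EBIT = (832,000·600,000 − 34,000·460,000) / (600,000 − 460,000) = 483,560,000,000 / 140,000 = 3,454,000.00.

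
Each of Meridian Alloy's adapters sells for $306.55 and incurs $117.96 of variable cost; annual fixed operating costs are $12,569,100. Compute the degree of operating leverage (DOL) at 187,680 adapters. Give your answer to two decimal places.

1.55

At 187,680 units, contribution = 187,680 × $188.59 = $35,394,571.20.
Operating income = contribution − fixed costs = $35,394,571.20 − $12,569,100 = $22,825,471.20.
So DOL = total CM / EBIT = $35,394,571.20 / $22,825,471.20 = 1.5507.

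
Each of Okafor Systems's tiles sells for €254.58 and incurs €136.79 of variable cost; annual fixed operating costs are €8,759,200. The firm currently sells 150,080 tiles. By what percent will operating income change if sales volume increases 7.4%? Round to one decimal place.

At 150,080 units, contribution = 150,080 × €117.79 = €17,677,923.20.
Subtracting fixed costs: EBIT = €17,677,923.20 − €8,759,200 = €8,918,723.20.
DOL = contribution ÷ EBIT = €17,677,923.20 ÷ €8,918,723.20 = 1.9821.
Operating income changes by 1.9821 × +7.4% = +14.7%.

+14.7%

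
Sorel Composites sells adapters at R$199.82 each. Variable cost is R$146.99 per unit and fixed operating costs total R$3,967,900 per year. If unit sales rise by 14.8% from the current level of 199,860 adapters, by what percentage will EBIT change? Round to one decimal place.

Contribution at this volume is 199,860 × R$52.83 = R$10,558,603.80.
Operating income = contribution − fixed costs = R$10,558,603.80 − R$3,967,900 = R$6,590,703.80.
Degree of operating leverage = R$10,558,603.80 / R$6,590,703.80 = 1.6020.
Operating income changes by 1.6020 × +14.8% = +23.7%.

+23.7%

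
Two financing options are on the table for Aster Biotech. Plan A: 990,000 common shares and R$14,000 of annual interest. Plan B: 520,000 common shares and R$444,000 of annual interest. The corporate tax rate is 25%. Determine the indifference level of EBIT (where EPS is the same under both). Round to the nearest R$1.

At indifference, (EBIT − 14,000)(1 − t)/990,000 = (EBIT − 444,000)(1 − t)/520,000.
The (1 − t) factor cancels: (EBIT − 14,000) × 520,000 = (EBIT − 444,000) × 990,000.
Solving, EBIT = (444,000·990,000 − 14,000·520,000) / (990,000 − 520,000) = 432,280,000,000 / 470,000 = 919,744.68.

R$919,745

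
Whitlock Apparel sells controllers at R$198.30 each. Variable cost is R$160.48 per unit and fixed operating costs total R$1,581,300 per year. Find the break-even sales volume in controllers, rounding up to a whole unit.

Each unit contributes R$198.30 − R$160.48 = R$37.82.
Break-even Q = R$1,581,300 / R$37.82 = 41,811.21 → 41,812 controllers.

41,812 controllers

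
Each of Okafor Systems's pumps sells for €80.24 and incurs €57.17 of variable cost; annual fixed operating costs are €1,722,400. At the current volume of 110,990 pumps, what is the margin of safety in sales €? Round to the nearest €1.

Contribution margin per unit = €80.24 − €57.17 = €23.07. Break-even units = €1,722,400 ÷ €23.07 = 74,659.73; break-even revenue = 74,659.73 × €80.24 = €5,990,696.84.
Actual sales revenue = 110,990 × €80.24 = €8,905,837.60.
Margin of safety = €8,905,837.60 − €5,990,696.84 = €2,915,141.

€2,915,141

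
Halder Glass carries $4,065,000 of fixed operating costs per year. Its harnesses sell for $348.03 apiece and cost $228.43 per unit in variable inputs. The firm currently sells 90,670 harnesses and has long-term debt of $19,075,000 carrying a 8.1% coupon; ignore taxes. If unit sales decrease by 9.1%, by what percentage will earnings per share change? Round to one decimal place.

-18.9%

At 90,670 units, contribution = 90,670 × $119.60 = $10,844,132.00.
Operating income = contribution − fixed costs = $10,844,132.00 − $4,065,000 = $6,779,132.00.
After interest of $1,545,075.00, pre-tax earnings = $5,234,057.00.
Degree of combined leverage = contribution ÷ (EBIT − I) = $10,844,132.00 ÷ $5,234,057.00 = 2.0718.
EPS therefore changes by 2.0718 × (-9.1%) = -18.9%.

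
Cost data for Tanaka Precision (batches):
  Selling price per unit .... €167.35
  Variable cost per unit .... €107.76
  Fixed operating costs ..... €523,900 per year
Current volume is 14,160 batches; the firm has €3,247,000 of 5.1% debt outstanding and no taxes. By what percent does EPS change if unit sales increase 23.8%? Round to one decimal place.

At 14,160 units, contribution = 14,160 × €59.59 = €843,794.40.
EBIT = €843,794.40 − €523,900 = €319,894.40.
After interest of €165,597.00, pre-tax earnings = €154,297.40.
DCL = total CM / (EBIT − I) = €843,794.40 / €154,297.40 = 5.4686.
EPS therefore changes by 5.4686 × (+23.8%) = +130.2%.

+130.2%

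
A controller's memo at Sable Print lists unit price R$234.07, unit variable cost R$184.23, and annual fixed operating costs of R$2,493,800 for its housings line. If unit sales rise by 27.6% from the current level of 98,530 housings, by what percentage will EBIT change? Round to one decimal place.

+56.1%

Contribution at this volume is 98,530 × R$49.84 = R$4,910,735.20.
Subtracting fixed costs: EBIT = R$4,910,735.20 − R$2,493,800 = R$2,416,935.20.
So DOL = total CM / EBIT = R$4,910,735.20 / R$2,416,935.20 = 2.0318.
So EBIT moves 2.0318 × (+27.6%) = +56.1%.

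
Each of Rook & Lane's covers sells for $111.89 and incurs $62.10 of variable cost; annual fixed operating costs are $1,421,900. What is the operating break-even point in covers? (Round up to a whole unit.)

28,558 covers

Unit CM = price − variable cost = $111.89 − $62.10 = $49.79.
Break-even Q = $1,421,900 / $49.79 = 28,557.94 → 28,558 covers.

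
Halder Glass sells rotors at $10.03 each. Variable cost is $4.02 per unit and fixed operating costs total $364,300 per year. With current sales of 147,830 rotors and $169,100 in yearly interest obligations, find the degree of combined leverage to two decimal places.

Contribution at this volume is 147,830 × $6.01 = $888,458.30.
Subtracting fixed costs: EBIT = $888,458.30 − $364,300 = $524,158.30. Interest = $169,100.00, so EBIT − I = $355,058.30.
Degree of total leverage = total CM / (EBIT − interest) = $888,458.30 / $355,058.30 = 2.5023.

2.50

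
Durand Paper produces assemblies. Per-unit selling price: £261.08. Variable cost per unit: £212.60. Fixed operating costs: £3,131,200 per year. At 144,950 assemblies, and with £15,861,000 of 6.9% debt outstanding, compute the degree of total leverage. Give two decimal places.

2.51

At 144,950 units, contribution = 144,950 × £48.48 = £7,027,176.00.
Operating income = contribution − fixed costs = £7,027,176.00 − £3,131,200 = £3,895,976.00. Interest = £1,094,409.00.
DOL = £7,027,176.00 ÷ £3,895,976.00 = 1.8037; DFL = £3,895,976.00 ÷ £2,801,567.00 = 1.3906.
DCL = DOL × DFL = 1.8037 × 1.3906 = 2.5082.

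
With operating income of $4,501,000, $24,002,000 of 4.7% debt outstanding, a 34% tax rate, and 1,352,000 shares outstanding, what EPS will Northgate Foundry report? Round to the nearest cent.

$1.65

Interest = $1,128,094.00, so EBT = $4,501,000 − $1,128,094.00 = $3,372,906.00.
After tax at 34%: net income = $3,372,906.00 × 0.66 = $2,226,117.96.
Per share: $2,226,117.96 / 1,352,000 shares = $1.65.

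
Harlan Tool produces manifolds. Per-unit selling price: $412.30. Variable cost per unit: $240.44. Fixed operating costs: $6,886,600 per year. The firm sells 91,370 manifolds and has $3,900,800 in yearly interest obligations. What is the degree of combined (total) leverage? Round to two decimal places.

3.19

Total contribution margin = 91,370 × $171.86 = $15,702,848.20.
Operating income = contribution − fixed costs = $15,702,848.20 − $6,886,600 = $8,816,248.20. Interest = $3,900,800.00.
DOL = $15,702,848.20 ÷ $8,816,248.20 = 1.7811; DFL = $8,816,248.20 ÷ $4,915,448.20 = 1.7936.
DCL = DOL × DFL = 1.7811 × 1.7936 = 3.1946.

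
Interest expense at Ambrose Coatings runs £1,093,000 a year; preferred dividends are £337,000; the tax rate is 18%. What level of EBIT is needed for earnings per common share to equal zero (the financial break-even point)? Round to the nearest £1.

Grossing the preferred dividend up to pre-tax terms: £337,000 / (1 − 0.18) = £410,975.61.
Financial break-even EBIT = interest + D_p ÷ (1 − t) = £1,093,000 + £410,975.61 = £1,503,975.61.

£1,503,976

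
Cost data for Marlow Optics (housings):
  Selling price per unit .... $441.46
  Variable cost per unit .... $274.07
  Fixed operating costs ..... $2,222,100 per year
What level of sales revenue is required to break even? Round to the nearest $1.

Contribution margin per unit = $441.46 − $274.07 = $167.39, a CM ratio of $167.39 ÷ $441.46 = 0.3792.
Break-even sales = FC ÷ CM ratio = $2,222,100 × $441.46 / $167.39 = $5,860,376.

$5,860,376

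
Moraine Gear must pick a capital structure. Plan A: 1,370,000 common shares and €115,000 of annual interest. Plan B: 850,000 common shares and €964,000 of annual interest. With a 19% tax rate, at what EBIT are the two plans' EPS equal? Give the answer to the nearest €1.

Set EPS_A = EPS_B: (EBIT − €115,000)(1 − 0.19) ÷ 1,370,000 = (EBIT − €964,000)(1 − 0.19) ÷ 850,000.
Cancelling (1 − t) and cross-multiplying: 850,000·(EBIT − 115,000) = 1,370,000·(EBIT − 964,000).
Solving, EBIT = (964,000·1,370,000 − 115,000·850,000) / (1,370,000 − 850,000) = 1,222,930,000,000 / 520,000 = 2,351,788.46.

€2,351,788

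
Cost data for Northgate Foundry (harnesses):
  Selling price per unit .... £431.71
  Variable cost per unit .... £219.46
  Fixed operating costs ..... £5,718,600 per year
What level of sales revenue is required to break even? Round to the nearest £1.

£11,631,457

CM per unit = £431.71 − £219.46 = £212.25; CM ratio = £212.25 / £431.71 = 0.4916.
Break-even sales = FC ÷ CM ratio = £5,718,600 × £431.71 / £212.25 = £11,631,457.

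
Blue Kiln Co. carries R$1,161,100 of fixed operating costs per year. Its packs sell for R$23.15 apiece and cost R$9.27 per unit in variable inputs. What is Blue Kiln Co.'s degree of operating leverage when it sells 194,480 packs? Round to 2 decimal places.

At 194,480 units, contribution = 194,480 × R$13.88 = R$2,699,382.40.
Operating income = contribution − fixed costs = R$2,699,382.40 − R$1,161,100 = R$1,538,282.40.
DOL = contribution ÷ EBIT = R$2,699,382.40 ÷ R$1,538,282.40 = 1.7548.

1.75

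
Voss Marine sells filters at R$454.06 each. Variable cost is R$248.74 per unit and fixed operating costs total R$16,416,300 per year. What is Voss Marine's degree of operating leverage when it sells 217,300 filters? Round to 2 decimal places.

Contribution at this volume is 217,300 × R$205.32 = R$44,616,036.00.
Operating income = contribution − fixed costs = R$44,616,036.00 − R$16,416,300 = R$28,199,736.00.
Degree of operating leverage = R$44,616,036.00 / R$28,199,736.00 = 1.5821.

1.58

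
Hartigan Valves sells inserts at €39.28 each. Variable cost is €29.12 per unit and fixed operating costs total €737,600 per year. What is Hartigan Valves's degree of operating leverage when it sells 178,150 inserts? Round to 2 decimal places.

Contribution at this volume is 178,150 × €10.16 = €1,810,004.00.
EBIT = €1,810,004.00 − €737,600 = €1,072,404.00.
Degree of operating leverage = €1,810,004.00 / €1,072,404.00 = 1.6878.

1.69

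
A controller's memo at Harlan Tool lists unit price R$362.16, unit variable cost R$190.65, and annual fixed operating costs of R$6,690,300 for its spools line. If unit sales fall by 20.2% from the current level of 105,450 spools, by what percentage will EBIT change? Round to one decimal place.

Contribution at this volume is 105,450 × R$171.51 = R$18,085,729.50.
EBIT = R$18,085,729.50 − R$6,690,300 = R$11,395,429.50.
So DOL = total CM / EBIT = R$18,085,729.50 / R$11,395,429.50 = 1.5871.
%ΔEBIT = DOL × %ΔSales = 1.5871 × -20.2% = -32.1%.

-32.1%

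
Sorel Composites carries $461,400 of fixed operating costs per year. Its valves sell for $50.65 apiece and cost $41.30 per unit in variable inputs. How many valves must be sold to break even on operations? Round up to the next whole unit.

49,348 valves

Each unit contributes $50.65 − $41.30 = $9.35.
Break-even Q = $461,400 / $9.35 = 49,347.59 → 49,348 valves.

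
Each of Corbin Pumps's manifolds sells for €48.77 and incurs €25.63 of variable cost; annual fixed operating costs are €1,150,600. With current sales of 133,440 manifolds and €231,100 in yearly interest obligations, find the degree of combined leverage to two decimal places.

At 133,440 units, contribution = 133,440 × €23.14 = €3,087,801.60.
Subtracting fixed costs: EBIT = €3,087,801.60 − €1,150,600 = €1,937,201.60. Interest = €231,100.00.
DOL = €3,087,801.60 ÷ €1,937,201.60 = 1.5939; DFL = €1,937,201.60 ÷ €1,706,101.60 = 1.1355.
DCL = DOL × DFL = 1.5939 × 1.1355 = 1.8099.

1.81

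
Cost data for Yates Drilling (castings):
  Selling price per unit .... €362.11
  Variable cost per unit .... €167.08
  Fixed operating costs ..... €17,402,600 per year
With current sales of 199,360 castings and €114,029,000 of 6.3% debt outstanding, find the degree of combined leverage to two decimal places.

At 199,360 units, contribution = 199,360 × €195.03 = €38,881,180.80.
Operating income = contribution − fixed costs = €38,881,180.80 − €17,402,600 = €21,478,580.80. Interest = €7,183,827.00.
DOL = €38,881,180.80 ÷ €21,478,580.80 = 1.8102; DFL = €21,478,580.80 ÷ €14,294,753.80 = 1.5025.
Combined leverage = 1.8102 × 1.5025 = 2.7198.

2.72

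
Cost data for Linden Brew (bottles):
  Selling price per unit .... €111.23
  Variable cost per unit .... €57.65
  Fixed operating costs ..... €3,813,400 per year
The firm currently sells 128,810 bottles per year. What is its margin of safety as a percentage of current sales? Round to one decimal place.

Contribution margin per unit = €111.23 − €57.65 = €53.58. Break-even units = €3,813,400 ÷ €53.58 = 71,172.08; break-even revenue = 71,172.08 × €111.23 = €7,916,470.36.
Current sales = 128,810 × €111.23 = €14,327,536.30.
Margin of safety = (€14,327,536.30 − €7,916,470.36) ÷ €14,327,536.30 = 44.7%.

44.7%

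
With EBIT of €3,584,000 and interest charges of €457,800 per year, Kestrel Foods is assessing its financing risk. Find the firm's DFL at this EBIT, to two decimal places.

1.15

Interest = €457,800.00.
DFL = EBIT ÷ (EBIT − I) = €3,584,000 ÷ (€3,584,000 − €457,800.00) = €3,584,000 ÷ €3,126,200.00 = 1.1464.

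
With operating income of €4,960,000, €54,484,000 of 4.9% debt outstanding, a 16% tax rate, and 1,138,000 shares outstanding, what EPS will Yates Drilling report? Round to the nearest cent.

€1.69

Pre-tax income = €4,960,000 − €2,669,716.00 = €2,290,284.00.
Net income = €2,290,284.00 × (1 − 0.16) = €1,923,838.56.
EPS = €1,923,838.56 ÷ 1,138,000 = €1.69.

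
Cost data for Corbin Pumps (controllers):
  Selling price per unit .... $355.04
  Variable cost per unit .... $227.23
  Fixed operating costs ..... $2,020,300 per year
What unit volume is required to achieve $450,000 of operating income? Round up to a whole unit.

Contribution margin per unit = $355.04 − $227.23 = $127.81.
Need Q such that Q × $127.81 − $2,020,300 = $450,000, i.e. Q = $2,470,300 / $127.81 = 19,327.91 → 19,328.

19,328 controllers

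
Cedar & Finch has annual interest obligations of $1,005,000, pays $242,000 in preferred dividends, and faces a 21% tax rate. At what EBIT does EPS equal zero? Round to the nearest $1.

$1,311,329

Grossing the preferred dividend up to pre-tax terms: $242,000 / (1 − 0.21) = $306,329.11.
EPS = 0 when EBIT covers interest plus the pre-tax preferred burden: $1,005,000 + $306,329.11 = $1,311,329.11.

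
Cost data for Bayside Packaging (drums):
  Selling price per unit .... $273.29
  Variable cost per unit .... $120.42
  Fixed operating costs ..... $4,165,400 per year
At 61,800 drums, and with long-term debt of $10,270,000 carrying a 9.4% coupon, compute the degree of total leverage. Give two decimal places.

Contribution at this volume is 61,800 × $152.87 = $9,447,366.00.
Operating income = contribution − fixed costs = $9,447,366.00 − $4,165,400 = $5,281,966.00. Interest = $965,380.00.
DOL = $9,447,366.00 ÷ $5,281,966.00 = 1.7886; DFL = $5,281,966.00 ÷ $4,316,586.00 = 1.2236.
DCL = DOL × DFL = 1.7886 × 1.2236 = 2.1885.

2.19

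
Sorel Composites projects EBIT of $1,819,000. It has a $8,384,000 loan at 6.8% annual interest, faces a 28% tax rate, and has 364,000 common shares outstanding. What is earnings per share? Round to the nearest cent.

Interest = $570,112.00, so EBT = $1,819,000 − $570,112.00 = $1,248,888.00.
Net income = $1,248,888.00 × (1 − 0.28) = $899,199.36.
Per share: $899,199.36 / 364,000 shares = $2.47.

$2.47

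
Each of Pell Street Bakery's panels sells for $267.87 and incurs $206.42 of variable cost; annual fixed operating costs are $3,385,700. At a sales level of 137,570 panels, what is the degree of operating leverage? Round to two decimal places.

At 137,570 units, contribution = 137,570 × $61.45 = $8,453,676.50.
EBIT = $8,453,676.50 − $3,385,700 = $5,067,976.50.
DOL = contribution ÷ EBIT = $8,453,676.50 ÷ $5,067,976.50 = 1.6681.

1.67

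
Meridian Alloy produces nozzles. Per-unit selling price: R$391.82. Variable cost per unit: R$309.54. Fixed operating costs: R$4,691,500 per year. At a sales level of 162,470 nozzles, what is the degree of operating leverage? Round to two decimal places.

1.54

Contribution at this volume is 162,470 × R$82.28 = R$13,368,031.60.
EBIT = R$13,368,031.60 − R$4,691,500 = R$8,676,531.60.
So DOL = total CM / EBIT = R$13,368,031.60 / R$8,676,531.60 = 1.5407.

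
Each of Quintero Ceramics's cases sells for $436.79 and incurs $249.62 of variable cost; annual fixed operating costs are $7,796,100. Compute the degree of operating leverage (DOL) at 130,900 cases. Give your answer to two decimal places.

Contribution at this volume is 130,900 × $187.17 = $24,500,553.00.
Subtracting fixed costs: EBIT = $24,500,553.00 − $7,796,100 = $16,704,453.00.
DOL = contribution ÷ EBIT = $24,500,553.00 ÷ $16,704,453.00 = 1.4667.

1.47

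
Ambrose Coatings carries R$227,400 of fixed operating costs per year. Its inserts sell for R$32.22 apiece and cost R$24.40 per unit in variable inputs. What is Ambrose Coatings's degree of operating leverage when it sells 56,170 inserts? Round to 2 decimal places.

Contribution at this volume is 56,170 × R$7.82 = R$439,249.40.
EBIT = R$439,249.40 − R$227,400 = R$211,849.40.
So DOL = total CM / EBIT = R$439,249.40 / R$211,849.40 = 2.0734.

2.07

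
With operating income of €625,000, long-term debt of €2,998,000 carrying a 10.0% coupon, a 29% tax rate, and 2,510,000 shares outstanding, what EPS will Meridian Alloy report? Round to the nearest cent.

Interest = €299,800.00, so EBT = €625,000 − €299,800.00 = €325,200.00.
Net income = €325,200.00 × (1 − 0.29) = €230,892.00.
EPS = €230,892.00 ÷ 2,510,000 = €0.09.

€0.09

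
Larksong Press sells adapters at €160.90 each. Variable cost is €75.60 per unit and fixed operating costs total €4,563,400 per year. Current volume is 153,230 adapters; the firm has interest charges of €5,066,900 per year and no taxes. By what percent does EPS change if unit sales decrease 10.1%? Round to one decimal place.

Total contribution margin = 153,230 × €85.30 = €13,070,519.00.
EBIT = €13,070,519.00 − €4,563,400 = €8,507,119.00.
Interest = €5,066,900.00, so EBIT − I = €3,440,219.00.
DCL = total CM / (EBIT − I) = €13,070,519.00 / €3,440,219.00 = 3.7993.
EPS therefore changes by 3.7993 × (-10.1%) = -38.4%.

-38.4%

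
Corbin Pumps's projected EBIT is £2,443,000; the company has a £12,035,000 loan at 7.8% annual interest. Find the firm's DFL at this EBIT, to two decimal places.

Interest = £938,730.00.
Degree of financial leverage = EBIT / (EBIT − interest) = £2,443,000 / £1,504,270.00 = 1.6240.

1.62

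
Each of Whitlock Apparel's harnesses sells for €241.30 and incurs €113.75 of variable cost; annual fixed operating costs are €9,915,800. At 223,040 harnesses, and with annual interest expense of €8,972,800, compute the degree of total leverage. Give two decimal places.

2.98

At 223,040 units, contribution = 223,040 × €127.55 = €28,448,752.00.
EBIT = €28,448,752.00 − €9,915,800 = €18,532,952.00. Interest = €8,972,800.00, so EBIT − I = €9,560,152.00.
DCL = contribution ÷ (EBIT − I) = €28,448,752.00 ÷ €9,560,152.00 = 2.9758.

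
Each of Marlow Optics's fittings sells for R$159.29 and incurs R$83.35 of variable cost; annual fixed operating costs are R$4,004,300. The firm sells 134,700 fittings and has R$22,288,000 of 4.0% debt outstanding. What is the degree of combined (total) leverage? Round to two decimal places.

1.92

Contribution at this volume is 134,700 × R$75.94 = R$10,229,118.00.
Subtracting fixed costs: EBIT = R$10,229,118.00 − R$4,004,300 = R$6,224,818.00. Interest = R$891,520.00, so EBIT − I = R$5,333,298.00.
Degree of total leverage = total CM / (EBIT − interest) = R$10,229,118.00 / R$5,333,298.00 = 1.9180.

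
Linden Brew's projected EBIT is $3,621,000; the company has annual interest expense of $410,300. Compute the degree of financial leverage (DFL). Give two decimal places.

Annual interest charges come to $410,300.00.
Degree of financial leverage = EBIT / (EBIT − interest) = $3,621,000 / $3,210,700.00 = 1.1278.

1.13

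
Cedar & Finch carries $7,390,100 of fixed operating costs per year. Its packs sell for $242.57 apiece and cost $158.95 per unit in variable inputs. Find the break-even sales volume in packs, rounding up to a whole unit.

88,378 packs

Unit CM = price − variable cost = $242.57 − $158.95 = $83.62.
Units to break even: $7,390,100 ÷ $83.62 = 88,377.18, rounded up to 88,378.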